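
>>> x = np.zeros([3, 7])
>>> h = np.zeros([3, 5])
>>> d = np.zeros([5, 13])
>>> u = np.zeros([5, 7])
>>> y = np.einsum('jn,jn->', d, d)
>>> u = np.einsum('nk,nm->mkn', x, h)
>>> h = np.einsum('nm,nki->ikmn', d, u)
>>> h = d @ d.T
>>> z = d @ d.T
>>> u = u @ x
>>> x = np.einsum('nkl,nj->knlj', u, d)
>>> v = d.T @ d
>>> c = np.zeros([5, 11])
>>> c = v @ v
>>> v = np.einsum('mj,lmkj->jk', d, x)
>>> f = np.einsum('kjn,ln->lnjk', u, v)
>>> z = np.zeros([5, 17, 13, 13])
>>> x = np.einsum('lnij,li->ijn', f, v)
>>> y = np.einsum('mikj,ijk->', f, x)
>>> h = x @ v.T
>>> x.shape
(7, 5, 7)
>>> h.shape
(7, 5, 13)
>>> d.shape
(5, 13)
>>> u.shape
(5, 7, 7)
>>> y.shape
()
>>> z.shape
(5, 17, 13, 13)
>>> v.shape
(13, 7)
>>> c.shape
(13, 13)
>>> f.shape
(13, 7, 7, 5)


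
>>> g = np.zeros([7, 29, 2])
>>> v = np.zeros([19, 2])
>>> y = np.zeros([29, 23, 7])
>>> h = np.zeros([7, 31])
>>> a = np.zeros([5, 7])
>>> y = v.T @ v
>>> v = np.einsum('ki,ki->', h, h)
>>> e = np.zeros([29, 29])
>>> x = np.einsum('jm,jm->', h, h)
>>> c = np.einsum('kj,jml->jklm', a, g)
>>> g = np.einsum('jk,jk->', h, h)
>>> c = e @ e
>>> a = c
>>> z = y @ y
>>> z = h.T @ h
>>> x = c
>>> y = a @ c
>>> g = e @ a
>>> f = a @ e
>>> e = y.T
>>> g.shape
(29, 29)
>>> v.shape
()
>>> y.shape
(29, 29)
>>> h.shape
(7, 31)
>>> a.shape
(29, 29)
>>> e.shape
(29, 29)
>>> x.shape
(29, 29)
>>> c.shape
(29, 29)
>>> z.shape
(31, 31)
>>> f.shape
(29, 29)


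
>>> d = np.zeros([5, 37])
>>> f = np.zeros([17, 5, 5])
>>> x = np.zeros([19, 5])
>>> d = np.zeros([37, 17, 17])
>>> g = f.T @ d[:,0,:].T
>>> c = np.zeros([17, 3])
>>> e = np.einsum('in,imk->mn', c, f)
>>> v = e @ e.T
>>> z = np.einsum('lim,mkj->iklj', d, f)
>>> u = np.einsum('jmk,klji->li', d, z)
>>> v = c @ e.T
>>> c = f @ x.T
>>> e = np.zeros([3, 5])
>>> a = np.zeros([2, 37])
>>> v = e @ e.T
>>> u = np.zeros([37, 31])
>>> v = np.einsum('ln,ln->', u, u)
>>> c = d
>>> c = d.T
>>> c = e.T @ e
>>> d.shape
(37, 17, 17)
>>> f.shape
(17, 5, 5)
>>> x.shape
(19, 5)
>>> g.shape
(5, 5, 37)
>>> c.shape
(5, 5)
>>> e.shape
(3, 5)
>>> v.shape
()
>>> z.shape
(17, 5, 37, 5)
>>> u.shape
(37, 31)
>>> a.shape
(2, 37)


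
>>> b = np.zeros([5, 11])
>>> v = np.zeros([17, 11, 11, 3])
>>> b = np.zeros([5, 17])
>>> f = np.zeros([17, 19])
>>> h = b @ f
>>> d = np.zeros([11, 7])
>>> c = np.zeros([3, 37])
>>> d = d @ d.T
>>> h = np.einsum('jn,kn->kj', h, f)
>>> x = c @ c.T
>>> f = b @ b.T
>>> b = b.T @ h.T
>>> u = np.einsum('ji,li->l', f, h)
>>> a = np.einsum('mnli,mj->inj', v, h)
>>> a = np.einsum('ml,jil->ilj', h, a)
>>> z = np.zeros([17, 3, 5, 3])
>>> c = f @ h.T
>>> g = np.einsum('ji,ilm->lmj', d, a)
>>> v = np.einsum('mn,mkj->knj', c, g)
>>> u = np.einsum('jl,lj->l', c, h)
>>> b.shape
(17, 17)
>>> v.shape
(3, 17, 11)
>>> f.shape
(5, 5)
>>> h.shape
(17, 5)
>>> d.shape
(11, 11)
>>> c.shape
(5, 17)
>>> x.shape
(3, 3)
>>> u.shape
(17,)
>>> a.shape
(11, 5, 3)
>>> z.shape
(17, 3, 5, 3)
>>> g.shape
(5, 3, 11)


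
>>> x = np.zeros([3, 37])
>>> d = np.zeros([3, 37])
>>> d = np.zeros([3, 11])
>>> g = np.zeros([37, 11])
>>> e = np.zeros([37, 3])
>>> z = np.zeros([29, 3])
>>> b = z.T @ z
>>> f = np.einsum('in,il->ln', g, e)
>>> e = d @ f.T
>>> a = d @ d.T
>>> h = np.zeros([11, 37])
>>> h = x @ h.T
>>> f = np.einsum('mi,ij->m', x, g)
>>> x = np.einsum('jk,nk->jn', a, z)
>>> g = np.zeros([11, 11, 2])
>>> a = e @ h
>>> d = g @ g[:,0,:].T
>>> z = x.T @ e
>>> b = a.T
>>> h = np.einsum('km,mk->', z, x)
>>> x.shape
(3, 29)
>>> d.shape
(11, 11, 11)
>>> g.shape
(11, 11, 2)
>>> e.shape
(3, 3)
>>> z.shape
(29, 3)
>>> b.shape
(11, 3)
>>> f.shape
(3,)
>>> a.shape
(3, 11)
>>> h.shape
()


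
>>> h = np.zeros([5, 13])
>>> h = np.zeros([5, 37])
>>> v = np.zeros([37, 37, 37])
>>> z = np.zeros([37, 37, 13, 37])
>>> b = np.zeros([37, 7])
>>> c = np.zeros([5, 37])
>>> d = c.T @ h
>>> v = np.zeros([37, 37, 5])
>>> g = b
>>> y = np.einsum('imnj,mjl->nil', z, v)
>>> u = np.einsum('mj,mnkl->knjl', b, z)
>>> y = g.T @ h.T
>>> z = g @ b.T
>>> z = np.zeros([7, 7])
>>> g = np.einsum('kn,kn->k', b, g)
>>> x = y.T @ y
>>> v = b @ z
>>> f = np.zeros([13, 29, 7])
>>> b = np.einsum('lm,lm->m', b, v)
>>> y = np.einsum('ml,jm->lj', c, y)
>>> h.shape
(5, 37)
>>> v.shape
(37, 7)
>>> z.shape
(7, 7)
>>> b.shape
(7,)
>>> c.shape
(5, 37)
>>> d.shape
(37, 37)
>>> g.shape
(37,)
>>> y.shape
(37, 7)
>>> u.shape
(13, 37, 7, 37)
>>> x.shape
(5, 5)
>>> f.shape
(13, 29, 7)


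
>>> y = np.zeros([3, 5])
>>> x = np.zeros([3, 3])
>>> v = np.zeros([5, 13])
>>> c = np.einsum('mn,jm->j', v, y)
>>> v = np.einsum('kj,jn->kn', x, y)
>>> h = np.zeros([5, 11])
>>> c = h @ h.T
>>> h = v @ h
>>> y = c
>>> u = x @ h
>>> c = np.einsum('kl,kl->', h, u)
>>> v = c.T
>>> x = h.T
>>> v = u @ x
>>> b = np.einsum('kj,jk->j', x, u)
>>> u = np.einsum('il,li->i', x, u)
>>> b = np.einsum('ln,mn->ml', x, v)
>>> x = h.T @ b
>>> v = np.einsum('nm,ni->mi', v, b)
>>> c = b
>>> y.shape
(5, 5)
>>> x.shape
(11, 11)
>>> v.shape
(3, 11)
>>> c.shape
(3, 11)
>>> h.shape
(3, 11)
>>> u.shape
(11,)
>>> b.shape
(3, 11)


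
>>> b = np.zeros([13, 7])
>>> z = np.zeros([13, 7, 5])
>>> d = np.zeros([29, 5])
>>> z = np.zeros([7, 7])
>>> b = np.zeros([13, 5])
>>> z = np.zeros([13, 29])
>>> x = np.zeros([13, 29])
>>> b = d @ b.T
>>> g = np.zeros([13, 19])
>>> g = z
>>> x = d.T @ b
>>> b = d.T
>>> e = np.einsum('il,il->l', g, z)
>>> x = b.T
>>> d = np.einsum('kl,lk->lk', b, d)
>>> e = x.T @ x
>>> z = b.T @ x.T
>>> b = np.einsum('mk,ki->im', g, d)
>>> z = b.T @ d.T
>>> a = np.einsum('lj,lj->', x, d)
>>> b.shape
(5, 13)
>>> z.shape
(13, 29)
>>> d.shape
(29, 5)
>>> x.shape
(29, 5)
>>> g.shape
(13, 29)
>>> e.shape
(5, 5)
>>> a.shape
()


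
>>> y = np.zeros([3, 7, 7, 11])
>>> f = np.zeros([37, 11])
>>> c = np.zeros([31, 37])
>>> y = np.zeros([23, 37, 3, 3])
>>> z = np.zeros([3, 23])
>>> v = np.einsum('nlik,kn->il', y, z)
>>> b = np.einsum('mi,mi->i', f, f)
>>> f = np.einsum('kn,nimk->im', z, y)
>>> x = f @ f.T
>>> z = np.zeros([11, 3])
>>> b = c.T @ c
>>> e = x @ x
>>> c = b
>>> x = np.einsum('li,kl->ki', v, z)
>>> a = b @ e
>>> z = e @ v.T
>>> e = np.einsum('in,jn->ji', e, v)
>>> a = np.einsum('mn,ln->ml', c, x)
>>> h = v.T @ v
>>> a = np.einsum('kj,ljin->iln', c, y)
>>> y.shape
(23, 37, 3, 3)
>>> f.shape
(37, 3)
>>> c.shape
(37, 37)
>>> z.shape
(37, 3)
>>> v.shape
(3, 37)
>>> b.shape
(37, 37)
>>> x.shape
(11, 37)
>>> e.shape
(3, 37)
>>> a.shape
(3, 23, 3)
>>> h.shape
(37, 37)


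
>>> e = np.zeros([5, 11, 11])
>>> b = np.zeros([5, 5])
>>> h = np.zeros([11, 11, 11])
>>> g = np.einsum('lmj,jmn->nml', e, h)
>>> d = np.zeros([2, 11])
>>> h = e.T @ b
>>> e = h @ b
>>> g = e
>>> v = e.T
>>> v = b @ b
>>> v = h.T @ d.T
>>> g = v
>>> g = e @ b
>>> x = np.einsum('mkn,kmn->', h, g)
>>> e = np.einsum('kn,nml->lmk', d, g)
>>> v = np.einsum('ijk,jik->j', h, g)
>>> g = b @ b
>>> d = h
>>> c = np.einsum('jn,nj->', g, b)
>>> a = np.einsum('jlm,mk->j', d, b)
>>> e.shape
(5, 11, 2)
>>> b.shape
(5, 5)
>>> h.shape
(11, 11, 5)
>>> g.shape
(5, 5)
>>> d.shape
(11, 11, 5)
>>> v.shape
(11,)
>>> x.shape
()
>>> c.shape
()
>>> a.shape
(11,)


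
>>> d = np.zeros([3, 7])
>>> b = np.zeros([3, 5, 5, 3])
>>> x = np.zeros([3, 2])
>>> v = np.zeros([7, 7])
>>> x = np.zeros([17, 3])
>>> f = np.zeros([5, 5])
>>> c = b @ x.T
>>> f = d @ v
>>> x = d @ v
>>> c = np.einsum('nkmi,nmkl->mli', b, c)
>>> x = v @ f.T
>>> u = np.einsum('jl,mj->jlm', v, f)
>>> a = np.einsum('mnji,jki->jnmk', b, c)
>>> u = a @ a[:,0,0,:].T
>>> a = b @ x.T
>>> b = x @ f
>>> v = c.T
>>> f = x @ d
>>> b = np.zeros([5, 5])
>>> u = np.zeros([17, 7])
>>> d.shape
(3, 7)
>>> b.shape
(5, 5)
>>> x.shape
(7, 3)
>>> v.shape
(3, 17, 5)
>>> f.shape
(7, 7)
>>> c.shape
(5, 17, 3)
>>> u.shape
(17, 7)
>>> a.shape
(3, 5, 5, 7)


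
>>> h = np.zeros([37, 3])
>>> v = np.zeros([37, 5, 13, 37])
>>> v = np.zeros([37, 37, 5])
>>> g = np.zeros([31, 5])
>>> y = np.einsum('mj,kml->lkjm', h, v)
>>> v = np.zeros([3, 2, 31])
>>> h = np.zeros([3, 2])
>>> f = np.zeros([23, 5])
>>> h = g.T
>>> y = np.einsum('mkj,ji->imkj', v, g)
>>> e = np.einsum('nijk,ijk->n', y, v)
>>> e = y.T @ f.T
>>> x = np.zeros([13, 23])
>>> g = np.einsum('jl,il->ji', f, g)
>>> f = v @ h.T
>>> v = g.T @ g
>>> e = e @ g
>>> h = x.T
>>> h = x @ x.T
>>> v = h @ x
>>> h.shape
(13, 13)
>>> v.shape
(13, 23)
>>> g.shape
(23, 31)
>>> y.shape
(5, 3, 2, 31)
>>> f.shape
(3, 2, 5)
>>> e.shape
(31, 2, 3, 31)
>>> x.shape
(13, 23)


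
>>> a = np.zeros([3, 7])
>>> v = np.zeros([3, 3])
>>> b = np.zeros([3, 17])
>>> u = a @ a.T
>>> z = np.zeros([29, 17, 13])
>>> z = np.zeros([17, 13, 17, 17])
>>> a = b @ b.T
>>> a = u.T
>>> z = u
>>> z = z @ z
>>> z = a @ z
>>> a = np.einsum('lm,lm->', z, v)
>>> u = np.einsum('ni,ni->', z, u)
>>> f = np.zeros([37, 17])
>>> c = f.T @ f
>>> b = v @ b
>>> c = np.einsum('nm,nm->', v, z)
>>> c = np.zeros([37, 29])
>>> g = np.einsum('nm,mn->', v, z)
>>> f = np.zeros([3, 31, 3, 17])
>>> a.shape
()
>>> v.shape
(3, 3)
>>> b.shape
(3, 17)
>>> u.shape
()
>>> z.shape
(3, 3)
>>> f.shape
(3, 31, 3, 17)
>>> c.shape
(37, 29)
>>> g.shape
()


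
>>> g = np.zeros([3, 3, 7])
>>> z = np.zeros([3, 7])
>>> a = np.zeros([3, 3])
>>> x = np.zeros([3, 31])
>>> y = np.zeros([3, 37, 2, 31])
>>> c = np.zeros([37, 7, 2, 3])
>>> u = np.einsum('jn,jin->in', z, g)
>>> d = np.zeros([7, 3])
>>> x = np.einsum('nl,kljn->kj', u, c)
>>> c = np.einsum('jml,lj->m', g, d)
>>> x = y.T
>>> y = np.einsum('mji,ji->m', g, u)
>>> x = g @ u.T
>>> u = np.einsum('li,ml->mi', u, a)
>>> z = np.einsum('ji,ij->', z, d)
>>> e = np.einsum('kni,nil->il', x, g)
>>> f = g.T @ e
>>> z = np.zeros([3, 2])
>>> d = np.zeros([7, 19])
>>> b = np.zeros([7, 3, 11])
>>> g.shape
(3, 3, 7)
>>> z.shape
(3, 2)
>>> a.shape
(3, 3)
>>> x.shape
(3, 3, 3)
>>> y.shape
(3,)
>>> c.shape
(3,)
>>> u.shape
(3, 7)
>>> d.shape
(7, 19)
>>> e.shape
(3, 7)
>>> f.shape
(7, 3, 7)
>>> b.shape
(7, 3, 11)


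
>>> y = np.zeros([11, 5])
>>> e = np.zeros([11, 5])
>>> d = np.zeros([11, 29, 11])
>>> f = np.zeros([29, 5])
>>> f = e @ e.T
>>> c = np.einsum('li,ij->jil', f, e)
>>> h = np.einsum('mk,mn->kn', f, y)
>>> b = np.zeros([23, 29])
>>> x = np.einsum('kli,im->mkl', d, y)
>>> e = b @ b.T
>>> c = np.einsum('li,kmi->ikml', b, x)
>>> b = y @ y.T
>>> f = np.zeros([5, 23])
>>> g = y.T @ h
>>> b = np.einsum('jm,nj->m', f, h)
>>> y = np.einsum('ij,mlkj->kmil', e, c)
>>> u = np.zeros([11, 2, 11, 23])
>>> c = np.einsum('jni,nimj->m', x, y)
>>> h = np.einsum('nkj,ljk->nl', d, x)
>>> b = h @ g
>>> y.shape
(11, 29, 23, 5)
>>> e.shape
(23, 23)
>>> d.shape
(11, 29, 11)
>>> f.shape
(5, 23)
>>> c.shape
(23,)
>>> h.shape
(11, 5)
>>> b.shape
(11, 5)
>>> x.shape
(5, 11, 29)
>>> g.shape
(5, 5)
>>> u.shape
(11, 2, 11, 23)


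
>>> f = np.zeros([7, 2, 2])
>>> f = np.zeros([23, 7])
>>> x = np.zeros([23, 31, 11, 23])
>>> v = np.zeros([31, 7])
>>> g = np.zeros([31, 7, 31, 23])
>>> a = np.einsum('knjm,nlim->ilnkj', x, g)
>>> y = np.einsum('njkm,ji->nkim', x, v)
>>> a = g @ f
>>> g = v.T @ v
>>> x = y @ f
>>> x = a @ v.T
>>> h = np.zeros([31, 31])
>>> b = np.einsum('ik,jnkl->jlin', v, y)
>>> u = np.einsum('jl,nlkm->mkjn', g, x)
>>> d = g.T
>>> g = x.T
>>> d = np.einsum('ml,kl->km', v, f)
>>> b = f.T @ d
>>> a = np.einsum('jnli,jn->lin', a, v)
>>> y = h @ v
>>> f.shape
(23, 7)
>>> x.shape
(31, 7, 31, 31)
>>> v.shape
(31, 7)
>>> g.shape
(31, 31, 7, 31)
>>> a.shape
(31, 7, 7)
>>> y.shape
(31, 7)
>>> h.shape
(31, 31)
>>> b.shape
(7, 31)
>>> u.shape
(31, 31, 7, 31)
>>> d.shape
(23, 31)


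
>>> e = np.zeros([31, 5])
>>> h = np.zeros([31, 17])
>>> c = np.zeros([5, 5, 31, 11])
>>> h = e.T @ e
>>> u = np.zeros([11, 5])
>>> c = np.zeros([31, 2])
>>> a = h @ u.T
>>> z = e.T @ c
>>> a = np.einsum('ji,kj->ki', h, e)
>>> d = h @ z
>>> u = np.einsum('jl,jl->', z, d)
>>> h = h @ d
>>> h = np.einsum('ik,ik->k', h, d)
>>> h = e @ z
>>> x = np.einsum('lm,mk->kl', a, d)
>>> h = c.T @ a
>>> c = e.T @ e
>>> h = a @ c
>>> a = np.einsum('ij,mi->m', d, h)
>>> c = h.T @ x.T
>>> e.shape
(31, 5)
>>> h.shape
(31, 5)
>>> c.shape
(5, 2)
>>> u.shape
()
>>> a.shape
(31,)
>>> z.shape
(5, 2)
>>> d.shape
(5, 2)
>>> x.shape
(2, 31)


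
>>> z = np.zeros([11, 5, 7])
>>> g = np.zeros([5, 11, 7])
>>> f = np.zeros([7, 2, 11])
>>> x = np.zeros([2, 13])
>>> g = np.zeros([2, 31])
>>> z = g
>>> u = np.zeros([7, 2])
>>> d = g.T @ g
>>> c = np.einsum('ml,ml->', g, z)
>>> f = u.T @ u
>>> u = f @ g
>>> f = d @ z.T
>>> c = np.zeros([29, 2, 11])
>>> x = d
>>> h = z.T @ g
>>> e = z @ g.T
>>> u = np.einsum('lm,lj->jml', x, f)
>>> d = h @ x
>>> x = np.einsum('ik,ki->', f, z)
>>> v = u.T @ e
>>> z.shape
(2, 31)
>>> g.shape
(2, 31)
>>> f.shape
(31, 2)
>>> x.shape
()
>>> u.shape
(2, 31, 31)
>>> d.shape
(31, 31)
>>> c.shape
(29, 2, 11)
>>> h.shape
(31, 31)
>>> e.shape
(2, 2)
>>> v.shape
(31, 31, 2)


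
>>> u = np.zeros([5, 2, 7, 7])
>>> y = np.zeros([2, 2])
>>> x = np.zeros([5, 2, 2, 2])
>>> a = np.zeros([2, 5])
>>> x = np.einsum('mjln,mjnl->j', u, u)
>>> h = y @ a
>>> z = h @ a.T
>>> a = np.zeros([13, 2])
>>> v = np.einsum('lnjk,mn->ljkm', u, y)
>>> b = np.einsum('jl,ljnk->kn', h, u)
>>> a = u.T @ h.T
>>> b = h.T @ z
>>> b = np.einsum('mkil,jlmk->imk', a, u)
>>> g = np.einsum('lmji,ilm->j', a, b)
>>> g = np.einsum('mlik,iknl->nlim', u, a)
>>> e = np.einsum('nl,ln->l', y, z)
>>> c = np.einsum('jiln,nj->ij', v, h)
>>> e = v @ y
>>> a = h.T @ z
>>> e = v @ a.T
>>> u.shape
(5, 2, 7, 7)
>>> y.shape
(2, 2)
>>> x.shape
(2,)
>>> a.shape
(5, 2)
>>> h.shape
(2, 5)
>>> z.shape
(2, 2)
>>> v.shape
(5, 7, 7, 2)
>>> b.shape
(2, 7, 7)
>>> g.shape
(2, 2, 7, 5)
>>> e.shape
(5, 7, 7, 5)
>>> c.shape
(7, 5)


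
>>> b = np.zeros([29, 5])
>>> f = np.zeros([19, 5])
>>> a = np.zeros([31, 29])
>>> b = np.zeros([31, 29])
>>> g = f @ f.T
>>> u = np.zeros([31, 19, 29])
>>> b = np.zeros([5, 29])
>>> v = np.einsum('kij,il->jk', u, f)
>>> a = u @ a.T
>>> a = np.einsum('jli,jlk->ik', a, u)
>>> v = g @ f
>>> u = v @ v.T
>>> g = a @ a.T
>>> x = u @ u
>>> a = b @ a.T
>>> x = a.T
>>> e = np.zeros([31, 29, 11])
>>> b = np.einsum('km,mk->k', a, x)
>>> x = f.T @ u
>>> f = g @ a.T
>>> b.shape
(5,)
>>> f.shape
(31, 5)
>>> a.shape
(5, 31)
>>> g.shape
(31, 31)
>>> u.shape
(19, 19)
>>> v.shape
(19, 5)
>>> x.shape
(5, 19)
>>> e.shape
(31, 29, 11)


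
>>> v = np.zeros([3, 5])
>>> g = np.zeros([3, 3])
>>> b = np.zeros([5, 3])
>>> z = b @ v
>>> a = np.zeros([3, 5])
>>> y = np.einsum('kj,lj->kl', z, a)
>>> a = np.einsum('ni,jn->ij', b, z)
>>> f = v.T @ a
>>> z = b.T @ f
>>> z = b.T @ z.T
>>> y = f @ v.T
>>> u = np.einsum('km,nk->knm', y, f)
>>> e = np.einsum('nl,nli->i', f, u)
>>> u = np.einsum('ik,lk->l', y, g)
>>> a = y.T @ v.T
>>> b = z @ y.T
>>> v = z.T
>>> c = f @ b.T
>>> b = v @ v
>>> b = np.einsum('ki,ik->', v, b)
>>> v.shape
(3, 3)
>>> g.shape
(3, 3)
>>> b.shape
()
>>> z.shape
(3, 3)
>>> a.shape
(3, 3)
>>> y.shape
(5, 3)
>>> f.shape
(5, 5)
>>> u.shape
(3,)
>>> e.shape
(3,)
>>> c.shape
(5, 3)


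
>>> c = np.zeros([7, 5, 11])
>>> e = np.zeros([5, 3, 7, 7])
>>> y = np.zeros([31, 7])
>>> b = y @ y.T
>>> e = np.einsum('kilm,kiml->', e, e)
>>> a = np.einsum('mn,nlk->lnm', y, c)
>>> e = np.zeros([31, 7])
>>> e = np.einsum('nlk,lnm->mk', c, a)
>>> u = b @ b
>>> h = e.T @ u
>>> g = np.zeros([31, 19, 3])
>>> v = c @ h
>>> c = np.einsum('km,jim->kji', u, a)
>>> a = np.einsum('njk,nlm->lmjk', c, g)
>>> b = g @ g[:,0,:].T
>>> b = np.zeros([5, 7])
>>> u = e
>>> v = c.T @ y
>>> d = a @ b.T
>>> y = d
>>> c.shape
(31, 5, 7)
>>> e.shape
(31, 11)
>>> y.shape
(19, 3, 5, 5)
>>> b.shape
(5, 7)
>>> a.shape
(19, 3, 5, 7)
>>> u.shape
(31, 11)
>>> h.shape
(11, 31)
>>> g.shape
(31, 19, 3)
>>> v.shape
(7, 5, 7)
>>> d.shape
(19, 3, 5, 5)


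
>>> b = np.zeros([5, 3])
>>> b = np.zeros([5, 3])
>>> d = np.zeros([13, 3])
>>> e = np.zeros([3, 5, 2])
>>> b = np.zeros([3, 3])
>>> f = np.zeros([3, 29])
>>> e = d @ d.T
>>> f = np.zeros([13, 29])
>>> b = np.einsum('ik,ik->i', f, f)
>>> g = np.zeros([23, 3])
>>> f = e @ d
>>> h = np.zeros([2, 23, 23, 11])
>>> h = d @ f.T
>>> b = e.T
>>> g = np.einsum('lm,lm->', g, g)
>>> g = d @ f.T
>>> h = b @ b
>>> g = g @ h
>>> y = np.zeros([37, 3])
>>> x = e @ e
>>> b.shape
(13, 13)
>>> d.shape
(13, 3)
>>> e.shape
(13, 13)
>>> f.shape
(13, 3)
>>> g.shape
(13, 13)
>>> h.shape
(13, 13)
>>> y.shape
(37, 3)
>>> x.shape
(13, 13)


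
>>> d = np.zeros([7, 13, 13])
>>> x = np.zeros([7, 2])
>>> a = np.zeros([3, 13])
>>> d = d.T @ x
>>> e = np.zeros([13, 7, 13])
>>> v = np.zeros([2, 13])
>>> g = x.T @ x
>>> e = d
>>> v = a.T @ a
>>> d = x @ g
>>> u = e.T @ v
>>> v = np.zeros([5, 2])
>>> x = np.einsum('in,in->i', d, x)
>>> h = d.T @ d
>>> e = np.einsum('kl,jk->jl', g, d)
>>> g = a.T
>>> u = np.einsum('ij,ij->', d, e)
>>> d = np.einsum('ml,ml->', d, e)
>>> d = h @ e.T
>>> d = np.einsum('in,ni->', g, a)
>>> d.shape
()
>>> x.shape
(7,)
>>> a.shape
(3, 13)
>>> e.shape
(7, 2)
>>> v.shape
(5, 2)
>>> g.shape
(13, 3)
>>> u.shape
()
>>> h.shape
(2, 2)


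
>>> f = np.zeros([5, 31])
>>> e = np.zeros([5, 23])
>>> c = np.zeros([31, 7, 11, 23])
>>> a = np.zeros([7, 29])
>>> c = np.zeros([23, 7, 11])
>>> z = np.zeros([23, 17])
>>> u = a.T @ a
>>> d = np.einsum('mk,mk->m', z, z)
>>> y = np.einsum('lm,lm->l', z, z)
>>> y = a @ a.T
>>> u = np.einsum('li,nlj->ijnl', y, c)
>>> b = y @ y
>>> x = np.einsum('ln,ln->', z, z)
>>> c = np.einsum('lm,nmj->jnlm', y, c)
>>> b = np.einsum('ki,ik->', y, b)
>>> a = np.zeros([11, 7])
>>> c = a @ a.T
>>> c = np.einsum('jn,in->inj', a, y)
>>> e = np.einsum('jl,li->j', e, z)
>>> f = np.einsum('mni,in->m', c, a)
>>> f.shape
(7,)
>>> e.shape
(5,)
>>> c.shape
(7, 7, 11)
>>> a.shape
(11, 7)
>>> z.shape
(23, 17)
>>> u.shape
(7, 11, 23, 7)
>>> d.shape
(23,)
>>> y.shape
(7, 7)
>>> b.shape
()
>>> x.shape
()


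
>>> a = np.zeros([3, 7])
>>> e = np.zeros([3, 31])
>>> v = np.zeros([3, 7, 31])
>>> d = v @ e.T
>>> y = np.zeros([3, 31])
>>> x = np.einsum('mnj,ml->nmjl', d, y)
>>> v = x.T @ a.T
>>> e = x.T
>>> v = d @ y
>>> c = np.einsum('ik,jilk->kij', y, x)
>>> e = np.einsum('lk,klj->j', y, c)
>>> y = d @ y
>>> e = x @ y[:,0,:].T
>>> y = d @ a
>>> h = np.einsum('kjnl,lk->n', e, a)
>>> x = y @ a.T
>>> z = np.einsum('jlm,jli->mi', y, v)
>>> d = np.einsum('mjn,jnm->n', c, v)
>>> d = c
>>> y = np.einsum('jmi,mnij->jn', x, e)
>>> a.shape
(3, 7)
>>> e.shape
(7, 3, 3, 3)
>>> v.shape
(3, 7, 31)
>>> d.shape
(31, 3, 7)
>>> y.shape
(3, 3)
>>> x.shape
(3, 7, 3)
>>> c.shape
(31, 3, 7)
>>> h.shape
(3,)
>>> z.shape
(7, 31)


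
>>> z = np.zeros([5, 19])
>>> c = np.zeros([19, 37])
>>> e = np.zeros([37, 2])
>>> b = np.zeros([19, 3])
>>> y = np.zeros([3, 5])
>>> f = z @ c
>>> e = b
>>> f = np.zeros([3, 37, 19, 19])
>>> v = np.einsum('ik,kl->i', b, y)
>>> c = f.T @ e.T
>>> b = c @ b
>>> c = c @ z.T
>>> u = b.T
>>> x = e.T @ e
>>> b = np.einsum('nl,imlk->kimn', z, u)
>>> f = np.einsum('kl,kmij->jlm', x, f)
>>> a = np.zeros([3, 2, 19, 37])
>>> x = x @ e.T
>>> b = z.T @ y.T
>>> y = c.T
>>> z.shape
(5, 19)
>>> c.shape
(19, 19, 37, 5)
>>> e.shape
(19, 3)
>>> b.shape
(19, 3)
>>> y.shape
(5, 37, 19, 19)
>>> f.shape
(19, 3, 37)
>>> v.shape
(19,)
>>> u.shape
(3, 37, 19, 19)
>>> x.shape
(3, 19)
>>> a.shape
(3, 2, 19, 37)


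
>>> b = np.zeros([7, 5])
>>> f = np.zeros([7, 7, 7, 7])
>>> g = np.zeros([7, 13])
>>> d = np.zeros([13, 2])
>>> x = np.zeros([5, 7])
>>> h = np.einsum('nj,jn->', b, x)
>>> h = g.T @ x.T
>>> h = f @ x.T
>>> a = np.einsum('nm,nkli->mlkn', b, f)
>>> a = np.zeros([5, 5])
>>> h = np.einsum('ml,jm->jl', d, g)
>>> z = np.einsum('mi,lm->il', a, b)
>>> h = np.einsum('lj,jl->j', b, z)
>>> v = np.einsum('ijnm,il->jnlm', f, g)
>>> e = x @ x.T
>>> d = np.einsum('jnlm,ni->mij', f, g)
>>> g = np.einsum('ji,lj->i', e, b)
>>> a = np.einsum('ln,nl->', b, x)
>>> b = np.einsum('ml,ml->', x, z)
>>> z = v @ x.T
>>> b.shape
()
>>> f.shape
(7, 7, 7, 7)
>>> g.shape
(5,)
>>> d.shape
(7, 13, 7)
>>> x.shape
(5, 7)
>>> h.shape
(5,)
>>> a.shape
()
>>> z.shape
(7, 7, 13, 5)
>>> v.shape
(7, 7, 13, 7)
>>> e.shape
(5, 5)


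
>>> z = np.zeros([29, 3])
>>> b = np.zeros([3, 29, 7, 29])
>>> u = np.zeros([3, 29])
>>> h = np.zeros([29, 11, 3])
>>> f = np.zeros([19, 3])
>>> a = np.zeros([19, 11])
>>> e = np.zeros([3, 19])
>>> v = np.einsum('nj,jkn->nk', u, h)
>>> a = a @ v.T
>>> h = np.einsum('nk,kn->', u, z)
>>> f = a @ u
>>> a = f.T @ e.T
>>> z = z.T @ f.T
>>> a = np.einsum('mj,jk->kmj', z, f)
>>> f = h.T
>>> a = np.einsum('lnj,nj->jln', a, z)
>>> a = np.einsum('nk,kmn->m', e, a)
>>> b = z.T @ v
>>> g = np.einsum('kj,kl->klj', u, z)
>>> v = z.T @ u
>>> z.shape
(3, 19)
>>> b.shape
(19, 11)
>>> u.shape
(3, 29)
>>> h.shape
()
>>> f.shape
()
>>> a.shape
(29,)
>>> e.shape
(3, 19)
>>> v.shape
(19, 29)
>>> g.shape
(3, 19, 29)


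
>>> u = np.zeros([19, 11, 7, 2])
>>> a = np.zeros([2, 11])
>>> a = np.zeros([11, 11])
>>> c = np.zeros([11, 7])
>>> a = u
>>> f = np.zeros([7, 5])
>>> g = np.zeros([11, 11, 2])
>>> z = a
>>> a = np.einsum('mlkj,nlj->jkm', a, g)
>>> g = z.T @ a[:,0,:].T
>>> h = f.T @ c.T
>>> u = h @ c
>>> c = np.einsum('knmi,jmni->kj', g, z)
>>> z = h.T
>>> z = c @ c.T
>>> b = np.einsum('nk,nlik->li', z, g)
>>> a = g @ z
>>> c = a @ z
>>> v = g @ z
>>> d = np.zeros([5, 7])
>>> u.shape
(5, 7)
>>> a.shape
(2, 7, 11, 2)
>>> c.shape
(2, 7, 11, 2)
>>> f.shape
(7, 5)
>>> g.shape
(2, 7, 11, 2)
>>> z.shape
(2, 2)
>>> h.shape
(5, 11)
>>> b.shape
(7, 11)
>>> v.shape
(2, 7, 11, 2)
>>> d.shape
(5, 7)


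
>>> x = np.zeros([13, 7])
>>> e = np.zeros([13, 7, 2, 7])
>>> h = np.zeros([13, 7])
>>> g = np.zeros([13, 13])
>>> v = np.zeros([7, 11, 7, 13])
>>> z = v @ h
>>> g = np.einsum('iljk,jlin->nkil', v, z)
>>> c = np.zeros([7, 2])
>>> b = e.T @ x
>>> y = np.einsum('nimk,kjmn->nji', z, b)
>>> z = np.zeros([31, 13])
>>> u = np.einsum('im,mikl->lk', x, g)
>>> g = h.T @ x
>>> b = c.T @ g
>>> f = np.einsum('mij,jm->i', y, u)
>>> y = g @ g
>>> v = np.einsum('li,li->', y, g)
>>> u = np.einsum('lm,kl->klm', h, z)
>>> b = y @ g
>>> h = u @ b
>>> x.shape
(13, 7)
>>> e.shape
(13, 7, 2, 7)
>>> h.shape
(31, 13, 7)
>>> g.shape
(7, 7)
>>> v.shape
()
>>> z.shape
(31, 13)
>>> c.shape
(7, 2)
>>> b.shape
(7, 7)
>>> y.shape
(7, 7)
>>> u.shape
(31, 13, 7)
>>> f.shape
(2,)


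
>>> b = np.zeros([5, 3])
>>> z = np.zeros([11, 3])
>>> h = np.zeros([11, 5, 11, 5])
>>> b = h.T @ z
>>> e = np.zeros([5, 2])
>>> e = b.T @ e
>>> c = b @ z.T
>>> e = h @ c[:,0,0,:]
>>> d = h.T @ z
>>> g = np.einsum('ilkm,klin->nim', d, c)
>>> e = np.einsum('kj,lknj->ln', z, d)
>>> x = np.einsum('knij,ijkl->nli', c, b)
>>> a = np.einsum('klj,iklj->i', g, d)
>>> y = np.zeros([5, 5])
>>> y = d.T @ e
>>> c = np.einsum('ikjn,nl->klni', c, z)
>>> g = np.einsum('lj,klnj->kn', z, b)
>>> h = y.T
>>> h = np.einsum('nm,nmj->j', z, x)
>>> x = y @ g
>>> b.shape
(5, 11, 5, 3)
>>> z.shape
(11, 3)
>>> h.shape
(5,)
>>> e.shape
(5, 5)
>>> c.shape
(11, 3, 11, 5)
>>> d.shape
(5, 11, 5, 3)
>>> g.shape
(5, 5)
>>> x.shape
(3, 5, 11, 5)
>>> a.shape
(5,)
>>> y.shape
(3, 5, 11, 5)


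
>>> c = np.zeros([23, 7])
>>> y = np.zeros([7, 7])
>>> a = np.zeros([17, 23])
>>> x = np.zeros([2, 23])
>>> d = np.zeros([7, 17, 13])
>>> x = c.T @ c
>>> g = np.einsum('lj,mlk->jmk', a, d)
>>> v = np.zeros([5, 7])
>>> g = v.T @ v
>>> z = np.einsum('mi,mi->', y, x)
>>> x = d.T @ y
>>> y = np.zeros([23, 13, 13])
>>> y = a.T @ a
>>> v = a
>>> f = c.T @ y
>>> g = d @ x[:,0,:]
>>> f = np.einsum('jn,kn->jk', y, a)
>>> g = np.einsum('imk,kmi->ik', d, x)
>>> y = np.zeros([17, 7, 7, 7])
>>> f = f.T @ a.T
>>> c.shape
(23, 7)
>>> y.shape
(17, 7, 7, 7)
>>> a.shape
(17, 23)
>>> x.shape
(13, 17, 7)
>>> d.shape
(7, 17, 13)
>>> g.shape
(7, 13)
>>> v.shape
(17, 23)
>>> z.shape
()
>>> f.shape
(17, 17)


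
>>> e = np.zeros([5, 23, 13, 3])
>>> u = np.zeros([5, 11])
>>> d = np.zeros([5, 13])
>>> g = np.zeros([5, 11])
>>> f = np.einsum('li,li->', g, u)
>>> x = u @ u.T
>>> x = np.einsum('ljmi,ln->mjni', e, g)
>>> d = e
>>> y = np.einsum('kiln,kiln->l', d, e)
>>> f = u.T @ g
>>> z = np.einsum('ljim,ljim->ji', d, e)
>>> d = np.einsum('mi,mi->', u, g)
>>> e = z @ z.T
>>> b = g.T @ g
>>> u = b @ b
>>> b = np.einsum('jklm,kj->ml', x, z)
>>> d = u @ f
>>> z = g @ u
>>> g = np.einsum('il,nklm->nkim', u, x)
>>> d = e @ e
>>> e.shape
(23, 23)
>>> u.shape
(11, 11)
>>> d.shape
(23, 23)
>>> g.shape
(13, 23, 11, 3)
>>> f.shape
(11, 11)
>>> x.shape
(13, 23, 11, 3)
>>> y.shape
(13,)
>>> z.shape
(5, 11)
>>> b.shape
(3, 11)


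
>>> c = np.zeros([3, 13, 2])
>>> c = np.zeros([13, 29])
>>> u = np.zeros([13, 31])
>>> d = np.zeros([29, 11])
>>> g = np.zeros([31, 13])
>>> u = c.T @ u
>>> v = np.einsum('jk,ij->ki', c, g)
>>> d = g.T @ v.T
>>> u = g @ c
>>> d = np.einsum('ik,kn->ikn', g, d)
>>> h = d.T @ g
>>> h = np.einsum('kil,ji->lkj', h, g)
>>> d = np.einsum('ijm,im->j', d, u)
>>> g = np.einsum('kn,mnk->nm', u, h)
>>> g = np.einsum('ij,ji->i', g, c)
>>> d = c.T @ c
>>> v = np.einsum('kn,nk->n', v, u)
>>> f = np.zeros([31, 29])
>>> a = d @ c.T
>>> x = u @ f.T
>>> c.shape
(13, 29)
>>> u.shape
(31, 29)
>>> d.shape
(29, 29)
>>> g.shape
(29,)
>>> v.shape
(31,)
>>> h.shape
(13, 29, 31)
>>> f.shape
(31, 29)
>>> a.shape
(29, 13)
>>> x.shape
(31, 31)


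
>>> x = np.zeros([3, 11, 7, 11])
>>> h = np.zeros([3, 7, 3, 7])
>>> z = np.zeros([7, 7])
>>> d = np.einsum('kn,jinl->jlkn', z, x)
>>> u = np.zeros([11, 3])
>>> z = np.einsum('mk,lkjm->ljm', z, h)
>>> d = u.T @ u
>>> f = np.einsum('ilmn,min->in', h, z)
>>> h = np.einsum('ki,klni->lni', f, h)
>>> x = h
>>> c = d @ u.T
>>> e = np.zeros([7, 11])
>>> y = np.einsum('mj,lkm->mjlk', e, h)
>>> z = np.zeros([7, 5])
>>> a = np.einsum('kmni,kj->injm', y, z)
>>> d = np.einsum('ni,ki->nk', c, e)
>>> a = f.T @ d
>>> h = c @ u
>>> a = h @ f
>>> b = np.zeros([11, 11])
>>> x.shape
(7, 3, 7)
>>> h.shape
(3, 3)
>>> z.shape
(7, 5)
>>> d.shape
(3, 7)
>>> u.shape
(11, 3)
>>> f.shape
(3, 7)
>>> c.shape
(3, 11)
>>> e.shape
(7, 11)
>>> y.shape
(7, 11, 7, 3)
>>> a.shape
(3, 7)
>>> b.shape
(11, 11)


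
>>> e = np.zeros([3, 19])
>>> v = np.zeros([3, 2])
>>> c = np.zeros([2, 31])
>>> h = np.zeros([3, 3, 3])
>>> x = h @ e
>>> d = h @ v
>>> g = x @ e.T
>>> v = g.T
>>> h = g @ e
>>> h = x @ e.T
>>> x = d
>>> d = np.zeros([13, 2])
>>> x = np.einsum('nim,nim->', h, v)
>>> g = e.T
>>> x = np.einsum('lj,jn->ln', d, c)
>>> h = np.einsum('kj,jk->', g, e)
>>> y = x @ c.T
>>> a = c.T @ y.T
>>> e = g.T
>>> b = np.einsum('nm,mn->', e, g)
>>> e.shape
(3, 19)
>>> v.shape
(3, 3, 3)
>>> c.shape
(2, 31)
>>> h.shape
()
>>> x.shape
(13, 31)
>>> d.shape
(13, 2)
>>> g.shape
(19, 3)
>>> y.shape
(13, 2)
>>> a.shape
(31, 13)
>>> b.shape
()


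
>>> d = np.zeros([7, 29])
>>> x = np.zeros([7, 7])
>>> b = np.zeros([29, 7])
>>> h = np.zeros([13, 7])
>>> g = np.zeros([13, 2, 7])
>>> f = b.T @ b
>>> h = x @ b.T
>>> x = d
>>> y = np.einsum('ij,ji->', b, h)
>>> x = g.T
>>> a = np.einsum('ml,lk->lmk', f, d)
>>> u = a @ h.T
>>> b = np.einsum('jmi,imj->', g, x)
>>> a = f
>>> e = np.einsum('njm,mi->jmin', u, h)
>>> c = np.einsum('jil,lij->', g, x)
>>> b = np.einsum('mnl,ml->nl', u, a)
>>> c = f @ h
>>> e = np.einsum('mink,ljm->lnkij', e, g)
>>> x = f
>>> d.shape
(7, 29)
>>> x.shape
(7, 7)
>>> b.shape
(7, 7)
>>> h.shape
(7, 29)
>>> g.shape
(13, 2, 7)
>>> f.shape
(7, 7)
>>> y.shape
()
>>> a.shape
(7, 7)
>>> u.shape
(7, 7, 7)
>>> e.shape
(13, 29, 7, 7, 2)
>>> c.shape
(7, 29)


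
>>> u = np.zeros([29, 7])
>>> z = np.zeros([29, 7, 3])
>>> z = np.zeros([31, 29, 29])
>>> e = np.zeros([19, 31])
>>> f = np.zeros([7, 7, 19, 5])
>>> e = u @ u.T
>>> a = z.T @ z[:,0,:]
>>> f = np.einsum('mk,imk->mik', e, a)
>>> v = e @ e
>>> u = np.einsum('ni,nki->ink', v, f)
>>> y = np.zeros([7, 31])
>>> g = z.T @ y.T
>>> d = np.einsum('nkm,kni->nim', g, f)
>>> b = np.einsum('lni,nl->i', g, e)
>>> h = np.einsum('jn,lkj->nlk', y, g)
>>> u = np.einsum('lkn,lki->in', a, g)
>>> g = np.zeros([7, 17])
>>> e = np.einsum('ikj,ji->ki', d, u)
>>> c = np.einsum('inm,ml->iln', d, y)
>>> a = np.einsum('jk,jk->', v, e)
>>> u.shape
(7, 29)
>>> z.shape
(31, 29, 29)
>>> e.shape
(29, 29)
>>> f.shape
(29, 29, 29)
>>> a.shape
()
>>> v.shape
(29, 29)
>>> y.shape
(7, 31)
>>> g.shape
(7, 17)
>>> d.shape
(29, 29, 7)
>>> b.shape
(7,)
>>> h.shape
(31, 29, 29)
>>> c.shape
(29, 31, 29)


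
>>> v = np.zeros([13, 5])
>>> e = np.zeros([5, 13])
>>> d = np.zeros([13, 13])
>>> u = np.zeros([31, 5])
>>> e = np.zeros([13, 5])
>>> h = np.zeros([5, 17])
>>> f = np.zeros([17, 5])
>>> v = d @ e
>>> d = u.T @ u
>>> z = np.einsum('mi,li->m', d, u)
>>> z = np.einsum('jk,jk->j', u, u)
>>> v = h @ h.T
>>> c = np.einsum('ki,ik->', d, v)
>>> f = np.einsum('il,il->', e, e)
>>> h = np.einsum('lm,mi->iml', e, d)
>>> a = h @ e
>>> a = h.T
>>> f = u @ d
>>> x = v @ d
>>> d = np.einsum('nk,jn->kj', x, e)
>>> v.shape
(5, 5)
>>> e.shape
(13, 5)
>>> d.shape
(5, 13)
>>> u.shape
(31, 5)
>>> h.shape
(5, 5, 13)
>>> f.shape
(31, 5)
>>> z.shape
(31,)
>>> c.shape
()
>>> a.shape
(13, 5, 5)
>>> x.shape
(5, 5)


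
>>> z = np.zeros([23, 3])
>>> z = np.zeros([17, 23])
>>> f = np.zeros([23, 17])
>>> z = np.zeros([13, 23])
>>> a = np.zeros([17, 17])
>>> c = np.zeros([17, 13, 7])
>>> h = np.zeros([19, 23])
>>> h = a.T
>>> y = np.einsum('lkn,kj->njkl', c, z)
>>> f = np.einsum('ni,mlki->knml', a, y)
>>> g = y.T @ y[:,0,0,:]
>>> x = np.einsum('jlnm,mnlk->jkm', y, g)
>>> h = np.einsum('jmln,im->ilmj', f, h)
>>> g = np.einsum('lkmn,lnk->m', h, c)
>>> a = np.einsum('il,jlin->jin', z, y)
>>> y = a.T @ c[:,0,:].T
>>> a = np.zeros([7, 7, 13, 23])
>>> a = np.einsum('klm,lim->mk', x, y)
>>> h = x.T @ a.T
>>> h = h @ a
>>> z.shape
(13, 23)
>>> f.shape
(13, 17, 7, 23)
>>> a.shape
(17, 7)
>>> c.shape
(17, 13, 7)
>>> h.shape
(17, 17, 7)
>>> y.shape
(17, 13, 17)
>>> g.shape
(17,)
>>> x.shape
(7, 17, 17)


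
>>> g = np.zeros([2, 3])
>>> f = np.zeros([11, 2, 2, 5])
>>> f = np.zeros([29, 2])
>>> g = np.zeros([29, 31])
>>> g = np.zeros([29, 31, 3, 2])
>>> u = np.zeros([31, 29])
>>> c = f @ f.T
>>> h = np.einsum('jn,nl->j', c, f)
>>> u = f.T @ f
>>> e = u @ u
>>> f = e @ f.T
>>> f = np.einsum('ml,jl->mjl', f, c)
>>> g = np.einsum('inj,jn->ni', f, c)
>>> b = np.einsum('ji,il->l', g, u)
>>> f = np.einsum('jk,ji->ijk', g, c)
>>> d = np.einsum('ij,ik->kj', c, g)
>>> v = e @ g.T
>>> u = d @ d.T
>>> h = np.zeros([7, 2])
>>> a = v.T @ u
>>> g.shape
(29, 2)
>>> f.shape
(29, 29, 2)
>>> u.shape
(2, 2)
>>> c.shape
(29, 29)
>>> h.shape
(7, 2)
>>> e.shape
(2, 2)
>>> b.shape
(2,)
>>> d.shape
(2, 29)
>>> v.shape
(2, 29)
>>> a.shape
(29, 2)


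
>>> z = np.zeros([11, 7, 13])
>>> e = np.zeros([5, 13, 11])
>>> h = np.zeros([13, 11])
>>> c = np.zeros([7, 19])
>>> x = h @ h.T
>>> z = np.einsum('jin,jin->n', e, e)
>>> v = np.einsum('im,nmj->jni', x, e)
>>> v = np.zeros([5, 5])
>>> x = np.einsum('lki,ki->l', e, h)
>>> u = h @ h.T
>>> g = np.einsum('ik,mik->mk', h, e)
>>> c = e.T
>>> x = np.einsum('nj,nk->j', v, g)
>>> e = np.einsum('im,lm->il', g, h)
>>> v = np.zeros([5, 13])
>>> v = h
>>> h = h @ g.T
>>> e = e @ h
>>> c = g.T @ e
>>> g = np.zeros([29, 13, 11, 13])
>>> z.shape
(11,)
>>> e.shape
(5, 5)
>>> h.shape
(13, 5)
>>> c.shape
(11, 5)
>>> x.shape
(5,)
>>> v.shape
(13, 11)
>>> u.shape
(13, 13)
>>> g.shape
(29, 13, 11, 13)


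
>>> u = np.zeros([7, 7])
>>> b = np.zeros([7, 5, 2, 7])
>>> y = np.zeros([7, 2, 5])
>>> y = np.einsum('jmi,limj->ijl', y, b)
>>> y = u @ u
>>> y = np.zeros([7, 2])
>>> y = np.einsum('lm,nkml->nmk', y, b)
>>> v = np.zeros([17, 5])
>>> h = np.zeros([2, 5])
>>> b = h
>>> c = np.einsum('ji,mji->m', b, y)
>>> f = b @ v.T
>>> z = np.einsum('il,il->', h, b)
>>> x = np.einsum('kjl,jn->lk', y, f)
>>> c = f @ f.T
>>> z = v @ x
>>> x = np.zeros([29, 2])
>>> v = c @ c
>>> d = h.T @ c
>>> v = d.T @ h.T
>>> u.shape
(7, 7)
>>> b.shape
(2, 5)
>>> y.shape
(7, 2, 5)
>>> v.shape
(2, 2)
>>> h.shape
(2, 5)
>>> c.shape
(2, 2)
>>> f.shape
(2, 17)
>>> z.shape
(17, 7)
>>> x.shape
(29, 2)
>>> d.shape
(5, 2)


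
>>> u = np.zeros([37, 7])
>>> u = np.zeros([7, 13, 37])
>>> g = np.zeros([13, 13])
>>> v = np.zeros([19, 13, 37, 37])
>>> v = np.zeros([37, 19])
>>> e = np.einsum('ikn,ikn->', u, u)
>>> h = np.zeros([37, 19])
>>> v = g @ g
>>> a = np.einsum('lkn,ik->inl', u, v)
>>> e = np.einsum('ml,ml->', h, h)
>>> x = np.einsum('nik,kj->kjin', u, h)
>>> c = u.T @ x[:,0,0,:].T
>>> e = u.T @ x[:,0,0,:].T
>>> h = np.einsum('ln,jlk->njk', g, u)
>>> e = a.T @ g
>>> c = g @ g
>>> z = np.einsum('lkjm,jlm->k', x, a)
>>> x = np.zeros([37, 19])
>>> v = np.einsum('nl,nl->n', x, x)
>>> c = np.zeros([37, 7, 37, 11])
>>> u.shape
(7, 13, 37)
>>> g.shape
(13, 13)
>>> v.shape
(37,)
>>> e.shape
(7, 37, 13)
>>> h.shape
(13, 7, 37)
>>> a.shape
(13, 37, 7)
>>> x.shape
(37, 19)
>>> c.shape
(37, 7, 37, 11)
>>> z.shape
(19,)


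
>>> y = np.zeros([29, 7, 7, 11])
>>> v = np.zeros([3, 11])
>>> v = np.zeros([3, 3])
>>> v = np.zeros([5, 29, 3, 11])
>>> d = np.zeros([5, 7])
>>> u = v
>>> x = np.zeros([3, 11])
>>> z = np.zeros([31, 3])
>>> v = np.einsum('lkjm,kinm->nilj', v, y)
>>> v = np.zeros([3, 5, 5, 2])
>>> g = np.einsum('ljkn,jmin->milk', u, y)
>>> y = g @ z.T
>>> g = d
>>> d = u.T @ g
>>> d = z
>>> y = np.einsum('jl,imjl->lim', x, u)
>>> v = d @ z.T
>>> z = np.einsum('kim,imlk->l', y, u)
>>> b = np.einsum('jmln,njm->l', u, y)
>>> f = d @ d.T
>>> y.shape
(11, 5, 29)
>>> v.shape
(31, 31)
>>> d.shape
(31, 3)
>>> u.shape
(5, 29, 3, 11)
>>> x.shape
(3, 11)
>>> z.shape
(3,)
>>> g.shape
(5, 7)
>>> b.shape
(3,)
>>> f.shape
(31, 31)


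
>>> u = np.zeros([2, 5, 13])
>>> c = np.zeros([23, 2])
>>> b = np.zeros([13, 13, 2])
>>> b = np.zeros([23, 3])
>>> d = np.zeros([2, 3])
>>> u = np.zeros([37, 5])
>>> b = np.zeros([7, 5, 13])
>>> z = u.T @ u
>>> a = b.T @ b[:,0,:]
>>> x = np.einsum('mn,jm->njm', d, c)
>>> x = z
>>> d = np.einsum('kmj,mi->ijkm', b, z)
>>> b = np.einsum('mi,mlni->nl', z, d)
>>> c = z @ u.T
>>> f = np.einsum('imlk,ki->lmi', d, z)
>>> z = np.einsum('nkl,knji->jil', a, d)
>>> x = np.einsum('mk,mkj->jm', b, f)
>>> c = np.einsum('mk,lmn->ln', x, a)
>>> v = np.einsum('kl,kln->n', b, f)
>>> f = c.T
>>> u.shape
(37, 5)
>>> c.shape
(13, 13)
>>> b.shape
(7, 13)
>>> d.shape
(5, 13, 7, 5)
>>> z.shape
(7, 5, 13)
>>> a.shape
(13, 5, 13)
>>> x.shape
(5, 7)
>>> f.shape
(13, 13)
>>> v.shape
(5,)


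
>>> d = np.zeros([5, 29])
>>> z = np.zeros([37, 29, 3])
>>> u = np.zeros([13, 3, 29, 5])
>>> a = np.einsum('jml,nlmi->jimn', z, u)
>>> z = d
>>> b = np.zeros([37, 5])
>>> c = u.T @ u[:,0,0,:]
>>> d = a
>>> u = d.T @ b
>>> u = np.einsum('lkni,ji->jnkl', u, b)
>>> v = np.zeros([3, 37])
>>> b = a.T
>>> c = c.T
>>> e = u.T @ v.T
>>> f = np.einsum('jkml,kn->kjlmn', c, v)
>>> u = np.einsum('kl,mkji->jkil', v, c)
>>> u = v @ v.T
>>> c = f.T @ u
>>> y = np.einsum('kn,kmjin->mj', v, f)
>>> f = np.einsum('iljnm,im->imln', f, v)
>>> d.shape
(37, 5, 29, 13)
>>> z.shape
(5, 29)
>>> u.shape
(3, 3)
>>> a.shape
(37, 5, 29, 13)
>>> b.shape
(13, 29, 5, 37)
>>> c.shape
(37, 29, 5, 5, 3)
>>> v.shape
(3, 37)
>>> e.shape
(13, 29, 5, 3)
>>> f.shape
(3, 37, 5, 29)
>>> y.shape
(5, 5)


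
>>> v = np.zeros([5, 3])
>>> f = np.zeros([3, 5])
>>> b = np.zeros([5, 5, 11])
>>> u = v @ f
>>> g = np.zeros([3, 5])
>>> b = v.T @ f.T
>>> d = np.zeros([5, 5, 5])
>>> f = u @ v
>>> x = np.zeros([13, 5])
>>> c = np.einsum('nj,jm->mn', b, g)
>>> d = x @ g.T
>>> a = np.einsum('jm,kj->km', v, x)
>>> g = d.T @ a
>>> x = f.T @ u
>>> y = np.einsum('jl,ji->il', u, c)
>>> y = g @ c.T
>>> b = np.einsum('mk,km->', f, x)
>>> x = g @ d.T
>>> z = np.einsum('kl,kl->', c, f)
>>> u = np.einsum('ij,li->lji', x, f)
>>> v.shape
(5, 3)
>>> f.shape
(5, 3)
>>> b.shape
()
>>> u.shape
(5, 13, 3)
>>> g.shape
(3, 3)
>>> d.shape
(13, 3)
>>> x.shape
(3, 13)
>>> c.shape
(5, 3)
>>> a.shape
(13, 3)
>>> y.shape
(3, 5)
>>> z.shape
()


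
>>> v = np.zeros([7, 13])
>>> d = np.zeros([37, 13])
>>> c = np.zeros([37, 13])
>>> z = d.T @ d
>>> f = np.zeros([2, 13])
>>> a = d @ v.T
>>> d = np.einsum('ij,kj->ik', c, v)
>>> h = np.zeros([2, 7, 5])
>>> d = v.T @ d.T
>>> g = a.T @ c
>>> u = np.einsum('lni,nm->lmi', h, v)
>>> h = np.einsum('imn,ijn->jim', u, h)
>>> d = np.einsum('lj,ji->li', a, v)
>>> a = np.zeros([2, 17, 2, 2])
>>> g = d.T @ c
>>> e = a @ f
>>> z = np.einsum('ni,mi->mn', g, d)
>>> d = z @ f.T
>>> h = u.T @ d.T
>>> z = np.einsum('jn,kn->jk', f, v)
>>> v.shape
(7, 13)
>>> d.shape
(37, 2)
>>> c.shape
(37, 13)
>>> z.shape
(2, 7)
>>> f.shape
(2, 13)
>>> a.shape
(2, 17, 2, 2)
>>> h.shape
(5, 13, 37)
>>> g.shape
(13, 13)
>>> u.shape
(2, 13, 5)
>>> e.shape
(2, 17, 2, 13)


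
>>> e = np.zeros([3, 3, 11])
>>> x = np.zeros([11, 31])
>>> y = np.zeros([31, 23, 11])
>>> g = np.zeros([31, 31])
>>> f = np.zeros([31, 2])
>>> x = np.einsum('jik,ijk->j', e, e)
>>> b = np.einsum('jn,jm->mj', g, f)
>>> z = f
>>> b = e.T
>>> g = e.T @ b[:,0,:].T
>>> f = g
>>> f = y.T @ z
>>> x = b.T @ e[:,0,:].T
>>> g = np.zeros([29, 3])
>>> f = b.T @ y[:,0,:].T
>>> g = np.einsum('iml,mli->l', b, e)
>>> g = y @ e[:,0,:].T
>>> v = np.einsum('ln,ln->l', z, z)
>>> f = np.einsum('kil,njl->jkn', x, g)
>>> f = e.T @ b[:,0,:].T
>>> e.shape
(3, 3, 11)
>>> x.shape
(3, 3, 3)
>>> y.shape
(31, 23, 11)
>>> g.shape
(31, 23, 3)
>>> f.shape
(11, 3, 11)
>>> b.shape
(11, 3, 3)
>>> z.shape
(31, 2)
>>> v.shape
(31,)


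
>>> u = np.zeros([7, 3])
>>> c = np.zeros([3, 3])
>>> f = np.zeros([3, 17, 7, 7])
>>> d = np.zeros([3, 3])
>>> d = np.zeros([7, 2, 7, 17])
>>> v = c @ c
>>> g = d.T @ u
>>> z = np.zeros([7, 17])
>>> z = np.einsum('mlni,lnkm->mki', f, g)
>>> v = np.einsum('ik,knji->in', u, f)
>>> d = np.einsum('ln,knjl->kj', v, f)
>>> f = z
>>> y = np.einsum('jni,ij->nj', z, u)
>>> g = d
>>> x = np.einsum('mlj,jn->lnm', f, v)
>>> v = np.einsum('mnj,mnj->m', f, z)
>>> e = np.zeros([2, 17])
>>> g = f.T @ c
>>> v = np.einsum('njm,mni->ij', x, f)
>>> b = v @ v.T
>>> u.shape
(7, 3)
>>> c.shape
(3, 3)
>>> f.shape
(3, 2, 7)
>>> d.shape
(3, 7)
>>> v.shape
(7, 17)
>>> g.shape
(7, 2, 3)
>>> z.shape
(3, 2, 7)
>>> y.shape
(2, 3)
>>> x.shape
(2, 17, 3)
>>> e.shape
(2, 17)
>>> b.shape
(7, 7)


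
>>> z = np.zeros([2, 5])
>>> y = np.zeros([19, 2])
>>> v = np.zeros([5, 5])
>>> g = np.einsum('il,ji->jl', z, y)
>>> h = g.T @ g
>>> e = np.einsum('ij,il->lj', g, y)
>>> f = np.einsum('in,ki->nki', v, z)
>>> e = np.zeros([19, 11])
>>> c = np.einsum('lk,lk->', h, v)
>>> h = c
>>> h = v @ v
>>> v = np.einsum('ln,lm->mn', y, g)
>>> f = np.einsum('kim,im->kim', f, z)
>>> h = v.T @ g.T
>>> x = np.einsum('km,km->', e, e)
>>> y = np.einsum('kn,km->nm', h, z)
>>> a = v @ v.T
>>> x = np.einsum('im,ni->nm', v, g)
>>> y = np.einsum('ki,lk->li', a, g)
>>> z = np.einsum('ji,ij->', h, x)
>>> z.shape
()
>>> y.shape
(19, 5)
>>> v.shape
(5, 2)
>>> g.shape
(19, 5)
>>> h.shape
(2, 19)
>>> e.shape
(19, 11)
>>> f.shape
(5, 2, 5)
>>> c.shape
()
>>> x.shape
(19, 2)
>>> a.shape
(5, 5)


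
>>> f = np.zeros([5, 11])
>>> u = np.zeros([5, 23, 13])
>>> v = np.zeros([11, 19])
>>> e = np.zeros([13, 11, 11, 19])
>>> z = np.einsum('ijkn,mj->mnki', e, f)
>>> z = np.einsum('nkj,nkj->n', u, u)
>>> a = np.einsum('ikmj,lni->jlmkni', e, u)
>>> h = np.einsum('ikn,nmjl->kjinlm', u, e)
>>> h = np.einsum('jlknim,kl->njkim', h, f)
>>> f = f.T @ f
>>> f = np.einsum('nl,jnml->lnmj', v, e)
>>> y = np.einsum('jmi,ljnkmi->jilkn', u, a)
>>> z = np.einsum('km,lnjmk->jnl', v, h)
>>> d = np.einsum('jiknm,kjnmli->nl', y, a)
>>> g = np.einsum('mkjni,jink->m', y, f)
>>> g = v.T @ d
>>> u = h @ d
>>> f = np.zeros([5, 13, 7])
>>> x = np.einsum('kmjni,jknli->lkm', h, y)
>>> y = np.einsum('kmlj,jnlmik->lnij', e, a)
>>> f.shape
(5, 13, 7)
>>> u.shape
(13, 23, 5, 19, 23)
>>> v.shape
(11, 19)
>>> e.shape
(13, 11, 11, 19)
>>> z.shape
(5, 23, 13)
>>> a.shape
(19, 5, 11, 11, 23, 13)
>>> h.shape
(13, 23, 5, 19, 11)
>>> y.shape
(11, 5, 23, 19)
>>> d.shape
(11, 23)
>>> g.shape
(19, 23)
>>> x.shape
(11, 13, 23)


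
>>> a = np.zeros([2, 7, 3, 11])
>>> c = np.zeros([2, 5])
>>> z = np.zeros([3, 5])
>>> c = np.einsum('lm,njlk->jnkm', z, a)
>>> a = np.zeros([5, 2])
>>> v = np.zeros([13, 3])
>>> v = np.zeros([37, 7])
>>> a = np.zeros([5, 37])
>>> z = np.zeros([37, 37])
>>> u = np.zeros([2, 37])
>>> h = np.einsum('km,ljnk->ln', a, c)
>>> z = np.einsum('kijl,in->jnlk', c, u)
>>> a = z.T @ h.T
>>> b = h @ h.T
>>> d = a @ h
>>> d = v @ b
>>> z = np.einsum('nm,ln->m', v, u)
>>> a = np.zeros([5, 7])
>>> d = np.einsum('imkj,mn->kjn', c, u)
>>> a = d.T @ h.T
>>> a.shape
(37, 5, 7)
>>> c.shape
(7, 2, 11, 5)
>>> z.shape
(7,)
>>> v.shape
(37, 7)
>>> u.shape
(2, 37)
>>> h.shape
(7, 11)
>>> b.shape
(7, 7)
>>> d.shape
(11, 5, 37)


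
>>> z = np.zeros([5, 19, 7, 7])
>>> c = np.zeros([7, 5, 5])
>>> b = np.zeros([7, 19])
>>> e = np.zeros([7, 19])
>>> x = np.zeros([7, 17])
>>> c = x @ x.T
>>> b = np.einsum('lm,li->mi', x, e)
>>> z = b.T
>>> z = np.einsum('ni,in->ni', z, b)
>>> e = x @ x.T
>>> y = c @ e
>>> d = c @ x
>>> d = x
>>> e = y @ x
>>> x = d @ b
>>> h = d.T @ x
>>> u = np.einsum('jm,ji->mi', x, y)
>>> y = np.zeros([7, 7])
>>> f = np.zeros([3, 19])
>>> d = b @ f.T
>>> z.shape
(19, 17)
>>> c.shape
(7, 7)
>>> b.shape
(17, 19)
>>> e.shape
(7, 17)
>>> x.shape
(7, 19)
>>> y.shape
(7, 7)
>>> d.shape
(17, 3)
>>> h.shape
(17, 19)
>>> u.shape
(19, 7)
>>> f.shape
(3, 19)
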